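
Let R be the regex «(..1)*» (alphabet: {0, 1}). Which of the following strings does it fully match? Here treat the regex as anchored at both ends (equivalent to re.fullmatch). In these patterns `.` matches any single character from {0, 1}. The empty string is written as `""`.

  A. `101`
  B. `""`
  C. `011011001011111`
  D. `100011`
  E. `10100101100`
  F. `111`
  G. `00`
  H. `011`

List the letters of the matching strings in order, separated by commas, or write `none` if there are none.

A, B, C, F, H

A. `101` → match
B. `""` → match
C → match
D. `100011` → no match
E. `10100101100` → no match
F. `111` → match
G. `00` → no match
H. `011` → match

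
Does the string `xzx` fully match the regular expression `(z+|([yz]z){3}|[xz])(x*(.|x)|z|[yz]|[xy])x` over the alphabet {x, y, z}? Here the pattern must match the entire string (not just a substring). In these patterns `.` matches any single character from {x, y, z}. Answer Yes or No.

Yes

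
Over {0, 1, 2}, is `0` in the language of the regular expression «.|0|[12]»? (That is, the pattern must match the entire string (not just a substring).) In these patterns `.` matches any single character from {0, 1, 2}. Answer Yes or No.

Yes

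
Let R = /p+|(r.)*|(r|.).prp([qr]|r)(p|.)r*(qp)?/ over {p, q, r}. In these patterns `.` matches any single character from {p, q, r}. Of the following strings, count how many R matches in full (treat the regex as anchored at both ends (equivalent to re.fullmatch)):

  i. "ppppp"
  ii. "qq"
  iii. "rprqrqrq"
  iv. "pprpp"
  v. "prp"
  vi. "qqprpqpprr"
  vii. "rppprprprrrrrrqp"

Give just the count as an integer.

2

i → match
ii → no match
iii → match
iv → no match
v → no match
vi → no match
vii → no match
Total matched: 2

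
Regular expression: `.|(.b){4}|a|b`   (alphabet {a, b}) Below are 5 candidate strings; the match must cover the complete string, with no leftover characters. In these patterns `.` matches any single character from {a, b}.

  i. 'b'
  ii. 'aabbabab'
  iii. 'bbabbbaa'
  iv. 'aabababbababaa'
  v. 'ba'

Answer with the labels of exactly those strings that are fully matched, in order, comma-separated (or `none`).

i

i → match
ii → no match
iii → no match
iv → no match
v → no match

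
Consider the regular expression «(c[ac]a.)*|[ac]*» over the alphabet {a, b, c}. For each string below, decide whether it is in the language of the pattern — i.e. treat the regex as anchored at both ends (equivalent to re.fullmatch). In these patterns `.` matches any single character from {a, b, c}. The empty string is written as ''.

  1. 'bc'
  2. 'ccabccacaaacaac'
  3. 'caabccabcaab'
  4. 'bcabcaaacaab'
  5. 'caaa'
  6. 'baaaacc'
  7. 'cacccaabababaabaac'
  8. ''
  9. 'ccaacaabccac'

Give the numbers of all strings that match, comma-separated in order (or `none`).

1. 'bc' → no match
2 → no match
3. 'caabccabcaab' → match
4. 'bcabcaaacaab' → no match
5. 'caaa' → match
6. 'baaaacc' → no match
7 → no match
8. '' → match
9. 'ccaacaabccac' → match

3, 5, 8, 9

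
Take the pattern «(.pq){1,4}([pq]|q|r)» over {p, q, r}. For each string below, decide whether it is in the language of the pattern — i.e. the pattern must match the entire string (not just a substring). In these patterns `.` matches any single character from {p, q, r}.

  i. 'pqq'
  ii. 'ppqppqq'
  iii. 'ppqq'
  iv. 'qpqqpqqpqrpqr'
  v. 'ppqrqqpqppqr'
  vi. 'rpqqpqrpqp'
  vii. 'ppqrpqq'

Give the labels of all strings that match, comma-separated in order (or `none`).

i → no match
ii → match
iii → match
iv → match
v → no match
vi → match
vii → match

ii, iii, iv, vi, vii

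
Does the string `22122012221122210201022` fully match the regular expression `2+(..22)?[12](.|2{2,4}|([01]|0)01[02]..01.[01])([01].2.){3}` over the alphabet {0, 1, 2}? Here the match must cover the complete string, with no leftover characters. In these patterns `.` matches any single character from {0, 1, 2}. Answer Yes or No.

No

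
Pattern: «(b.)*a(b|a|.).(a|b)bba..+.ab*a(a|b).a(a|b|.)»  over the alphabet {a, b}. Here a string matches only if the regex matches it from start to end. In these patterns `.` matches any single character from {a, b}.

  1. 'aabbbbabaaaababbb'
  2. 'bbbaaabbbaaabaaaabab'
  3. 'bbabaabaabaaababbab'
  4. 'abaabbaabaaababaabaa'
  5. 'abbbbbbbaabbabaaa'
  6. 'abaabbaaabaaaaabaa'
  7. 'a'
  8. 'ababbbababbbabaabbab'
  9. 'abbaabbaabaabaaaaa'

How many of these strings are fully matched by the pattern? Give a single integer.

1 → no match
2 → no match
3 → no match
4 → match
5 → no match
6 → match
7 → no match
8 → match
9 → no match
Total matched: 3

3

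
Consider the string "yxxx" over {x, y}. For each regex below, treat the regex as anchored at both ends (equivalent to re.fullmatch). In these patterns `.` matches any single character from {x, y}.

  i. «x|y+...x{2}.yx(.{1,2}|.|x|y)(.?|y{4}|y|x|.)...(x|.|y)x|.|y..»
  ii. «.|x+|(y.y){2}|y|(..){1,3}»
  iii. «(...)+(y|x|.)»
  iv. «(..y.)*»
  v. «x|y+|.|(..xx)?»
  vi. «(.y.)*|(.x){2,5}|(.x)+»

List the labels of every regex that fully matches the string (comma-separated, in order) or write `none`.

i → no match
ii → match
iii → match
iv → no match
v → match
vi → match

ii, iii, v, vi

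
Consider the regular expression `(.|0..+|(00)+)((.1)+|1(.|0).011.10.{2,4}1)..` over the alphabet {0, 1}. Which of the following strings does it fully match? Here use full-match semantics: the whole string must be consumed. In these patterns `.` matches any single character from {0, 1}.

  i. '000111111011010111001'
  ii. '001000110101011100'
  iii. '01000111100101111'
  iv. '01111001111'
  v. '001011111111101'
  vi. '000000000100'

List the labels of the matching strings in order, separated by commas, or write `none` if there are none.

i → no match
ii → match
iii → match
iv → match
v → match
vi → match

ii, iii, iv, v, vi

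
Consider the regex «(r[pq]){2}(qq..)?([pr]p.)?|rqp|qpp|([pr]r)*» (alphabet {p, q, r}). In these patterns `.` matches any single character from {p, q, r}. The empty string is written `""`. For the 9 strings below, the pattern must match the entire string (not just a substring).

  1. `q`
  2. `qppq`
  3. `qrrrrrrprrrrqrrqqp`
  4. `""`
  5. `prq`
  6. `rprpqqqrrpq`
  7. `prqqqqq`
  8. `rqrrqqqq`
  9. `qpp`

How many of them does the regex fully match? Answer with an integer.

1. `q` → no match
2. `qppq` → no match
3 → no match
4. `""` → match
5. `prq` → no match
6. `rprpqqqrrpq` → match
7. `prqqqqq` → no match
8. `rqrrqqqq` → no match
9. `qpp` → match
Total matched: 3

3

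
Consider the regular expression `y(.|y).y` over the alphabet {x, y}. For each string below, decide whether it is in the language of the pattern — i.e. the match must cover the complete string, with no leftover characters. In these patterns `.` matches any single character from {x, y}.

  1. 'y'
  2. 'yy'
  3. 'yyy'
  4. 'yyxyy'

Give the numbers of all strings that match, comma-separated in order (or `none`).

none

1 → no match
2 → no match
3 → no match
4 → no match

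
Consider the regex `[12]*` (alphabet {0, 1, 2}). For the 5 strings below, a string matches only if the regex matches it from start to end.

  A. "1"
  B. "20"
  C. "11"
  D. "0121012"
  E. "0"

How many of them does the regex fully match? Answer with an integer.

A → match
B → no match
C → match
D → no match
E → no match
Total matched: 2

2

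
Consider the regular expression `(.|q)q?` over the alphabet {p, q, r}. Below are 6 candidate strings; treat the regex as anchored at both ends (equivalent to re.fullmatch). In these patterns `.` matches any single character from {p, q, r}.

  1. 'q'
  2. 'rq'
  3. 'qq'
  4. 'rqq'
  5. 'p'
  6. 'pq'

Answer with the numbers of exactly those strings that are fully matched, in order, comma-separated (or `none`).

1. 'q' → match
2. 'rq' → match
3. 'qq' → match
4. 'rqq' → no match
5. 'p' → match
6. 'pq' → match

1, 2, 3, 5, 6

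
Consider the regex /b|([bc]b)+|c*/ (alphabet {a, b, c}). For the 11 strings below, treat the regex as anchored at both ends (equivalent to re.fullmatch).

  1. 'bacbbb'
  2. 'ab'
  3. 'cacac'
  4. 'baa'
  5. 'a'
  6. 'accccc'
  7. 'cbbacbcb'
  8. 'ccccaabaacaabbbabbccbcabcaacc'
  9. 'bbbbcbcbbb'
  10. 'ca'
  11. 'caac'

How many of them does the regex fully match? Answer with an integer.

1

1 → no match
2 → no match
3 → no match
4 → no match
5 → no match
6 → no match
7 → no match
8 → no match
9 → match
10 → no match
11 → no match
Total matched: 1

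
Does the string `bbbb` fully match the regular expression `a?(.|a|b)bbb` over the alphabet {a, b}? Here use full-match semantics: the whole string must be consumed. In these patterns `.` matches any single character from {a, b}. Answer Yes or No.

Yes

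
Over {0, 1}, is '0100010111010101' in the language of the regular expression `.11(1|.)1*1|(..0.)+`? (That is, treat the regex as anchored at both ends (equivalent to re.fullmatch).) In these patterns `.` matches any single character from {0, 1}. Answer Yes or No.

Yes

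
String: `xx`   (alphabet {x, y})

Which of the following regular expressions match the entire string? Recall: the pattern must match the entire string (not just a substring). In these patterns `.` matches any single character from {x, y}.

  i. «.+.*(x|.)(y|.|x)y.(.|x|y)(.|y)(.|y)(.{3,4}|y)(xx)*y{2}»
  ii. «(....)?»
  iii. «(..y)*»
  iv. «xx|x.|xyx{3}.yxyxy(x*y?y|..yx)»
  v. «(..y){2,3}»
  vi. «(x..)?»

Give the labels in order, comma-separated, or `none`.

iv

i → no match — must end with `y`
ii → no match
iii → no match
iv → match
v → no match — must end with `y`
vi → no match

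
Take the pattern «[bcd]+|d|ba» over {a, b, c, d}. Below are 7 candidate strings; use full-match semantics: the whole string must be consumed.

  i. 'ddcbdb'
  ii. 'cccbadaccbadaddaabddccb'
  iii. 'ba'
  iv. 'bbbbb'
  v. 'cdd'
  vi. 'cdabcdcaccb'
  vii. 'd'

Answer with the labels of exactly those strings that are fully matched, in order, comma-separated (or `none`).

i, iii, iv, v, vii

i → match
ii → no match
iii → match
iv → match
v → match
vi → no match
vii → match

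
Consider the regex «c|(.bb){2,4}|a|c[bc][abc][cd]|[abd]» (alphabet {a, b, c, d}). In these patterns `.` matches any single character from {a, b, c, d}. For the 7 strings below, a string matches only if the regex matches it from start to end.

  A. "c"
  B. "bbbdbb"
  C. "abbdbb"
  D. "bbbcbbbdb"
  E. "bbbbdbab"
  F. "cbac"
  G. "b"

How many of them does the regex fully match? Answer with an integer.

A. "c" → match
B. "bbbdbb" → match
C. "abbdbb" → match
D. "bbbcbbbdb" → no match
E. "bbbbdbab" → no match
F. "cbac" → match
G. "b" → match
Total matched: 5

5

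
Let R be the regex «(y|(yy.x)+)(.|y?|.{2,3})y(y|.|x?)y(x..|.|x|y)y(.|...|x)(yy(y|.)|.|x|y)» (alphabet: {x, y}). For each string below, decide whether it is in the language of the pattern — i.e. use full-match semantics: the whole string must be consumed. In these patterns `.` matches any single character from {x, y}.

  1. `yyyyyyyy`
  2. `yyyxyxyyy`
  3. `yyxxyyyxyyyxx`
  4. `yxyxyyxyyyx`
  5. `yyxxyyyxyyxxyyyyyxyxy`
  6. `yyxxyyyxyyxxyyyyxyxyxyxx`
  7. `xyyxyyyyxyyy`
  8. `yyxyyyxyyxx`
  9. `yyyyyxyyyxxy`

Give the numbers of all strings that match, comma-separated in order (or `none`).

1, 2, 3, 5, 6

1 → match
2 → match
3 → match
4 → no match
5 → match
6 → match
7 → no match
8 → no match
9 → no match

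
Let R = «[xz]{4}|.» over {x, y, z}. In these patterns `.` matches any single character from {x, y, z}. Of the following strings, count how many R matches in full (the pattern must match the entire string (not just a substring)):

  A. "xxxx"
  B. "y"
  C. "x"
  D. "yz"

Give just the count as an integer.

A → match
B → match
C → match
D → no match
Total matched: 3

3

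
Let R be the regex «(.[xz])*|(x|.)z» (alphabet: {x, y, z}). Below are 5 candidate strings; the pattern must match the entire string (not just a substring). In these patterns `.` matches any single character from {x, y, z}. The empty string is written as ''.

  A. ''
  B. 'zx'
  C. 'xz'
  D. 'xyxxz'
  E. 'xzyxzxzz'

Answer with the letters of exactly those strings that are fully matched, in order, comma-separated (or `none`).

A, B, C, E

A. '' → match
B. 'zx' → match
C. 'xz' → match
D. 'xyxxz' → no match
E. 'xzyxzxzz' → match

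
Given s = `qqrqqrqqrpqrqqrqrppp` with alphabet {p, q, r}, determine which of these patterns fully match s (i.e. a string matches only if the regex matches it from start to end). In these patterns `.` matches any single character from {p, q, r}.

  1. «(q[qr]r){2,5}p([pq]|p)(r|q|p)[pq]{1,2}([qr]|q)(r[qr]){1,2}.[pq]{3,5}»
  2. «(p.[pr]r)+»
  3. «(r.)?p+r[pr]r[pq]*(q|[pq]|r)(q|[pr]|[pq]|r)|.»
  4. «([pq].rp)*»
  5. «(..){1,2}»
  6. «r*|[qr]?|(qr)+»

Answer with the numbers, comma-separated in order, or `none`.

1

1 → match
2 → no match — must start with `p`
3 → no match
4 → no match
5 → no match
6 → no match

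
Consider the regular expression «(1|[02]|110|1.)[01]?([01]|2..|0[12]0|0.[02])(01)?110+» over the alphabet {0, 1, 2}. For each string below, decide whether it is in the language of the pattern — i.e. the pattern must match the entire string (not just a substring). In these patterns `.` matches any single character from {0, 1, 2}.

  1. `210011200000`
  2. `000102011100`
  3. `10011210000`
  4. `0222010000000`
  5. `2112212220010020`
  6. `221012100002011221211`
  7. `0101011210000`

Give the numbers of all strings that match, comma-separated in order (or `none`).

none

1 → no match
2 → no match
3 → no match
4 → no match
5 → no match
6 → no match — must end with `0`
7 → no match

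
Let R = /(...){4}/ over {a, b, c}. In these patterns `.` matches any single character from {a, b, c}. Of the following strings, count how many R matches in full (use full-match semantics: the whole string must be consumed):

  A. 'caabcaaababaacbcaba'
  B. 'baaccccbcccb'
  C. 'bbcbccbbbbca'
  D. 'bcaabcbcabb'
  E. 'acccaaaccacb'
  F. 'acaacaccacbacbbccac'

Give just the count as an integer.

3

A → no match
B. 'baaccccbcccb' → match
C. 'bbcbccbbbbca' → match
D. 'bcaabcbcabb' → no match
E. 'acccaaaccacb' → match
F → no match
Total matched: 3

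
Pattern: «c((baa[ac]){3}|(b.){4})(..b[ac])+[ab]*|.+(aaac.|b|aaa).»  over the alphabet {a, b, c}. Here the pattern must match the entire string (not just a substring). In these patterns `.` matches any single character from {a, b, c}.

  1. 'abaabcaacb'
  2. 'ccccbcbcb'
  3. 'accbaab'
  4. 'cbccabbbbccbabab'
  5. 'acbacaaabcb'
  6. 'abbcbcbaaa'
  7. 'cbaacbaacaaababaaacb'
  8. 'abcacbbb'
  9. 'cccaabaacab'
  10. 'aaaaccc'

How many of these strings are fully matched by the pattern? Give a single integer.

2

1 → no match
2 → no match
3 → no match
4 → no match
5 → no match
6 → no match
7 → no match
8 → match
9 → no match
10 → match
Total matched: 2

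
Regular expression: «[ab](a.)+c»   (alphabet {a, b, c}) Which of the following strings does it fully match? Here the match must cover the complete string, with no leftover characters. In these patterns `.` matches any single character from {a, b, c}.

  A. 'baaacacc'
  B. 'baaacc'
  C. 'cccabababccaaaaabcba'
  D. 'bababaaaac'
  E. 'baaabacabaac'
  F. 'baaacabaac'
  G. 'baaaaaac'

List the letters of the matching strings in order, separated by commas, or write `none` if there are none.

A, B, D, E, F, G

A → match
B → match
C → no match — must end with 'c'
D → match
E → match
F → match
G → match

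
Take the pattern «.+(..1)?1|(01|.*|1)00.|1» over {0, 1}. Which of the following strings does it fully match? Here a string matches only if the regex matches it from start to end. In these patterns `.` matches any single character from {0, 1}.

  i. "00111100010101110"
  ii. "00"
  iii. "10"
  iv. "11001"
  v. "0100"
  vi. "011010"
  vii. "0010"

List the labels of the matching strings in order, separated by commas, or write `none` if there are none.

i → no match
ii → no match
iii → no match
iv → match
v → no match
vi → no match
vii → no match

iv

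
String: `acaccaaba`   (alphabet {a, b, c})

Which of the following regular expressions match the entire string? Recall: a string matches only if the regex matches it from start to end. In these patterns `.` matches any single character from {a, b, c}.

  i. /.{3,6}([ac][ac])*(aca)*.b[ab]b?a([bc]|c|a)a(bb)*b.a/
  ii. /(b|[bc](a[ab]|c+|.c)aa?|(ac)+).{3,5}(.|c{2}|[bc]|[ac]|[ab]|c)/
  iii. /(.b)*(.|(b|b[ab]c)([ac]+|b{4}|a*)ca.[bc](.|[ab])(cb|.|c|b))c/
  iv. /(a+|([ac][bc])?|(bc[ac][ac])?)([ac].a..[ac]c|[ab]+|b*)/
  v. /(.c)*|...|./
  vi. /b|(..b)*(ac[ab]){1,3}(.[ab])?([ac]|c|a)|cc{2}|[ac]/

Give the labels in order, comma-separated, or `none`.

ii

i → no match
ii → match
iii → no match — must end with `c`
iv → no match
v → no match
vi → no match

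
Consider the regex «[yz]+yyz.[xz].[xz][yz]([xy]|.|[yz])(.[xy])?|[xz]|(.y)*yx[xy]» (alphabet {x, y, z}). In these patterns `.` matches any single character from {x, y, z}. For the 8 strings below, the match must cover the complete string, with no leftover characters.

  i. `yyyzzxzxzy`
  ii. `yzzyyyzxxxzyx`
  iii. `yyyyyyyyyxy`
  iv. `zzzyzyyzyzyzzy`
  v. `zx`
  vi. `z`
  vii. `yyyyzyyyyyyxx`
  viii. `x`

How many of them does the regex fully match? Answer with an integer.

i → match
ii → match
iii → match
iv → match
v → no match
vi → match
vii → match
viii → match
Total matched: 7

7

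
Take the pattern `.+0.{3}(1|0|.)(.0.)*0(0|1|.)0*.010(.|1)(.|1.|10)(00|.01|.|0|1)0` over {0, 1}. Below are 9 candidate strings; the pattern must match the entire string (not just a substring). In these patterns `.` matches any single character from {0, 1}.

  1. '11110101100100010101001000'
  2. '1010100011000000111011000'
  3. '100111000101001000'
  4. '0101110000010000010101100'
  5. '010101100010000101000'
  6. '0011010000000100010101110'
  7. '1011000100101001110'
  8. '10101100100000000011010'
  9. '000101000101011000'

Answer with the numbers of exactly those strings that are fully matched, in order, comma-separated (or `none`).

1 → match
2 → no match
3 → match
4 → match
5 → match
6 → match
7 → match
8 → no match
9 → match

1, 3, 4, 5, 6, 7, 9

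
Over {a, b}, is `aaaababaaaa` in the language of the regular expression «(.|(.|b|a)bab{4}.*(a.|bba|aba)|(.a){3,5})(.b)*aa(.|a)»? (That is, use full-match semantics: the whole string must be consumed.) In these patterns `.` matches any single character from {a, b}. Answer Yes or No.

Yes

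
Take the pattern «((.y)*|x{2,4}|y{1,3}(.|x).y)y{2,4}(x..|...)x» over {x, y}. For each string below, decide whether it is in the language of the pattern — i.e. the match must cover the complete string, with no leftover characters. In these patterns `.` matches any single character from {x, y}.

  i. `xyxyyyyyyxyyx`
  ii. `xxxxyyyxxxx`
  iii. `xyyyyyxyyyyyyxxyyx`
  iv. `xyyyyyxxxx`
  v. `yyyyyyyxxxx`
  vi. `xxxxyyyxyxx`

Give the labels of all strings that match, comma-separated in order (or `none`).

i → match
ii → match
iii → no match
iv → match
v → match
vi → match

i, ii, iv, v, vi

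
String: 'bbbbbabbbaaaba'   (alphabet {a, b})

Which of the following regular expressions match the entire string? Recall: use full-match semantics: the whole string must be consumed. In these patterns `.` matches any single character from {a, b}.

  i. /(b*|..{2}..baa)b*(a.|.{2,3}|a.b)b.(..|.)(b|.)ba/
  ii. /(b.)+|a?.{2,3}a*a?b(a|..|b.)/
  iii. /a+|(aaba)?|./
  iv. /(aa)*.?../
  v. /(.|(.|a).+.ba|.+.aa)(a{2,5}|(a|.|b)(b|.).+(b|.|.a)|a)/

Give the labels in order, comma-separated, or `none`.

i, v

i → match
ii → no match
iii → no match
iv → no match
v → match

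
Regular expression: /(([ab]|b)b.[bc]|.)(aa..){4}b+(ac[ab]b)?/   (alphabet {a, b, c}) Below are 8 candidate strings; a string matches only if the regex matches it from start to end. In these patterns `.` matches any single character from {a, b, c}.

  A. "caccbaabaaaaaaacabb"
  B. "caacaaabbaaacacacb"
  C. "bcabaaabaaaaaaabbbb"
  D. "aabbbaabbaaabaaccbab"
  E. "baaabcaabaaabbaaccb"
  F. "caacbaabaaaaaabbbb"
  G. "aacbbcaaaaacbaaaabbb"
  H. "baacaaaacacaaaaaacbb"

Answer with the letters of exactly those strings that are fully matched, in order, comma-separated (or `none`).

A → no match
B → no match
C → no match
D → no match
E → no match
F → no match
G → no match
H → no match

none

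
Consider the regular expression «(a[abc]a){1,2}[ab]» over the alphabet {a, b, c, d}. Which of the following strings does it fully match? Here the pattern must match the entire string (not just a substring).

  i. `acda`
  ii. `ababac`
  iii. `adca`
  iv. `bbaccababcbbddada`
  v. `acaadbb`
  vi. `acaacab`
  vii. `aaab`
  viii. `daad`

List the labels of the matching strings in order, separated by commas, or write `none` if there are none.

i → no match
ii → no match
iii → no match
iv → no match — must start with `a`
v → no match
vi → match
vii → match
viii → no match — must start with `a`

vi, vii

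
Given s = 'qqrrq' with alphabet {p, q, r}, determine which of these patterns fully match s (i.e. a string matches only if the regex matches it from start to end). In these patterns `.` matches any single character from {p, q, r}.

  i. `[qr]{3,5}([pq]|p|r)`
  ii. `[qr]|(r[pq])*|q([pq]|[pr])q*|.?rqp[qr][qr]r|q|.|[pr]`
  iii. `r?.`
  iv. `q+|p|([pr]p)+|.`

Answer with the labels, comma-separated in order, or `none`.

i → match
ii → no match
iii → no match
iv → no match

i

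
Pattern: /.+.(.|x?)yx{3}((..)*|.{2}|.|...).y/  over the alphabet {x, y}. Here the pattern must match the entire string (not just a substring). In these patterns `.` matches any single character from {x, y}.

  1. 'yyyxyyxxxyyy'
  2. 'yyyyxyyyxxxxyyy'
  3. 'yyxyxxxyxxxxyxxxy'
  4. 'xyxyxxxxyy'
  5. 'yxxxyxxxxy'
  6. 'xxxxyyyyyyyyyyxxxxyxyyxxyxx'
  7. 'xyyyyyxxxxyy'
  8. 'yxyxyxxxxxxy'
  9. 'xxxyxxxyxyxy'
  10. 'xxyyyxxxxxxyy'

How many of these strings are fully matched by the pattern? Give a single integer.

9

1 → match
2 → match
3 → match
4 → match
5 → match
6 → no match — must end with 'y'
7 → match
8 → match
9 → match
10 → match
Total matched: 9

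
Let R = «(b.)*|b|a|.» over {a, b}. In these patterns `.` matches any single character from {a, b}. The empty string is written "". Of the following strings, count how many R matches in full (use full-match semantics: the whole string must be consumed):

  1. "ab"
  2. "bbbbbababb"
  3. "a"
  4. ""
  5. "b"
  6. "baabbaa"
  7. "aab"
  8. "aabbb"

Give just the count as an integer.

1 → no match
2 → match
3 → match
4 → match
5 → match
6 → no match
7 → no match
8 → no match
Total matched: 4

4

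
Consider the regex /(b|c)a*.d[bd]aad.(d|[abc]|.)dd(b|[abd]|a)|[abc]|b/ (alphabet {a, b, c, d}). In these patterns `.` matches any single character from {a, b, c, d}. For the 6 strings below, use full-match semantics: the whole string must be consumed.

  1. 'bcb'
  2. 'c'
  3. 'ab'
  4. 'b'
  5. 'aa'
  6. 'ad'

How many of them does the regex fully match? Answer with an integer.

1 → no match
2 → match
3 → no match
4 → match
5 → no match
6 → no match
Total matched: 2

2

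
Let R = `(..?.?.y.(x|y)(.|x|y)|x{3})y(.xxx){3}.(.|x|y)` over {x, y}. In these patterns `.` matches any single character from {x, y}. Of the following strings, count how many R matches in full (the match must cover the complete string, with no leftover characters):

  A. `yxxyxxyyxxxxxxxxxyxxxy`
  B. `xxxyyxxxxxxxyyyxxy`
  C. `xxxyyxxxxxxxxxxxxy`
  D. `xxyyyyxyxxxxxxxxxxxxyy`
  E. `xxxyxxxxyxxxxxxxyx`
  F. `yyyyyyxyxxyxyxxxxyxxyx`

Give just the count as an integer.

3

A → no match
B → no match
C → match
D → match
E → match
F → no match
Total matched: 3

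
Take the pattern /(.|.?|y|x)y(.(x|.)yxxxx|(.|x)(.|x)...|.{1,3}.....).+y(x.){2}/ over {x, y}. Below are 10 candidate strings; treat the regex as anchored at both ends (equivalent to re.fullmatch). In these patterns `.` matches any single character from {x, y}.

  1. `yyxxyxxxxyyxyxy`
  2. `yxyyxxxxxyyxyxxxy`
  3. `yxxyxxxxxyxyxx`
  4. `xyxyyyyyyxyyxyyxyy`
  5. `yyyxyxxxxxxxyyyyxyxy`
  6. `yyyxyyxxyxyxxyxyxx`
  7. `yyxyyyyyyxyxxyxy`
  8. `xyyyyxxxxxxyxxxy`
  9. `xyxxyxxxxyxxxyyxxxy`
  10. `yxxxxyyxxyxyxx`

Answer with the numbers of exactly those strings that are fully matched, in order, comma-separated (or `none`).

1 → match
2 → match
3 → match
4 → no match
5 → match
6 → match
7 → no match
8 → match
9 → match
10 → match

1, 2, 3, 5, 6, 8, 9, 10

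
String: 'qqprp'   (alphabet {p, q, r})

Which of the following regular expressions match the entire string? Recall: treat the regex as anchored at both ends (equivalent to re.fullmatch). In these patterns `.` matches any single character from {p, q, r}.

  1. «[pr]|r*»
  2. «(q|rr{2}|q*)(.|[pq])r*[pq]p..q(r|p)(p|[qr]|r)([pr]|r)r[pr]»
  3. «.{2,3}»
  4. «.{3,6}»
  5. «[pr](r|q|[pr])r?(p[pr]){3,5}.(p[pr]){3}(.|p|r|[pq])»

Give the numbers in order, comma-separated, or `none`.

1 → no match
2 → no match
3 → no match
4 → match
5 → no match

4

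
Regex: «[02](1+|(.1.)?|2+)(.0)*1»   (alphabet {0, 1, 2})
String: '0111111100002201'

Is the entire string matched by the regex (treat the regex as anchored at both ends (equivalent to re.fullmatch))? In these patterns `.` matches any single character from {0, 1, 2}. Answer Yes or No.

No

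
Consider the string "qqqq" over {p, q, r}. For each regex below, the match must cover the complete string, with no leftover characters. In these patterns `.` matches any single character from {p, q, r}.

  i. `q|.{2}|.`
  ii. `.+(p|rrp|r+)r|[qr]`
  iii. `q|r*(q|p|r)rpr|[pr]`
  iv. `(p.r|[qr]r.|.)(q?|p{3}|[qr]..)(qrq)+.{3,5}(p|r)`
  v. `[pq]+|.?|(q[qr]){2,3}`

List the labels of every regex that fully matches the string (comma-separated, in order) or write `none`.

i → no match
ii → no match
iii → no match
iv → no match
v → match

v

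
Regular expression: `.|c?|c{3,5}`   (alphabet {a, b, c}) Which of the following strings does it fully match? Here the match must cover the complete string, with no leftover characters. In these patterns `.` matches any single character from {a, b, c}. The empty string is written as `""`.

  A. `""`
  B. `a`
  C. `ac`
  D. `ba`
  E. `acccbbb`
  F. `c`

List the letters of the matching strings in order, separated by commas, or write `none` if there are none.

A → match
B → match
C → no match
D → no match
E → no match
F → match

A, B, F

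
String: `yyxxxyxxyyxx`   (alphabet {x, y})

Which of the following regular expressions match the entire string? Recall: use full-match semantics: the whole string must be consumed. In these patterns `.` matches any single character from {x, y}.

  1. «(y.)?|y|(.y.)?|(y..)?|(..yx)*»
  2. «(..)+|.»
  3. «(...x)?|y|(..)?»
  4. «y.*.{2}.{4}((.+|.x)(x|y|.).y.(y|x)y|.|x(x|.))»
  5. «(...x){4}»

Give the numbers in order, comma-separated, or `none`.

2, 4

1 → no match
2 → match
3 → no match
4 → match
5 → no match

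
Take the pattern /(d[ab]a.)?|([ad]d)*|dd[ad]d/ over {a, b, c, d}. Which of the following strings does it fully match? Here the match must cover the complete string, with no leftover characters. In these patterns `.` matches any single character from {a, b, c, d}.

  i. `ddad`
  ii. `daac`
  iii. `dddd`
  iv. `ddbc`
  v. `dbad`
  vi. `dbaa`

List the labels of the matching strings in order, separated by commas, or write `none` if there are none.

i, ii, iii, v, vi

i → match
ii → match
iii → match
iv → no match
v → match
vi → match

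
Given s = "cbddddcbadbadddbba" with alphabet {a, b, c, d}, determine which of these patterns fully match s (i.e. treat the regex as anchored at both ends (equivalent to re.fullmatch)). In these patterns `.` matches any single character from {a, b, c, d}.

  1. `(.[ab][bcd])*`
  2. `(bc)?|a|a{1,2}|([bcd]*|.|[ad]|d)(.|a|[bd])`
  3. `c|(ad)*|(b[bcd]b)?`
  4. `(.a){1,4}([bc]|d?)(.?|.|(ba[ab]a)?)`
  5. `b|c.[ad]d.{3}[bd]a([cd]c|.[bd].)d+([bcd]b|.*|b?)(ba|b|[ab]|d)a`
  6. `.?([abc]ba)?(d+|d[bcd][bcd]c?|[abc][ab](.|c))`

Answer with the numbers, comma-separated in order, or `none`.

1 → no match
2 → no match
3 → no match
4 → no match
5 → match
6 → no match

5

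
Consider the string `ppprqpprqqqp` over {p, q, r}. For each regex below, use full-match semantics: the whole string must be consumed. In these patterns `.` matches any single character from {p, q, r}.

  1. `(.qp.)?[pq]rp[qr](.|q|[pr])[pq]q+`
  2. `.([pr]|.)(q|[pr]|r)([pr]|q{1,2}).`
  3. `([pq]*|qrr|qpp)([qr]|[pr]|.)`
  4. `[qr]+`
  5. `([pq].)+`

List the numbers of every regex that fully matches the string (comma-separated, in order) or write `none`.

5

1 → no match — must end with `q`
2 → no match
3 → no match
4 → no match
5 → match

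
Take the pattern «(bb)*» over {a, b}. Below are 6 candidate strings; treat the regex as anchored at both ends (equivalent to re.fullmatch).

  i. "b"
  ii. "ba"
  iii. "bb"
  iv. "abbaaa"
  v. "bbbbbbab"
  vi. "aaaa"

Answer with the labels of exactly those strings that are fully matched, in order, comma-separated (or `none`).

iii

i → no match
ii → no match
iii → match
iv → no match
v → no match
vi → no match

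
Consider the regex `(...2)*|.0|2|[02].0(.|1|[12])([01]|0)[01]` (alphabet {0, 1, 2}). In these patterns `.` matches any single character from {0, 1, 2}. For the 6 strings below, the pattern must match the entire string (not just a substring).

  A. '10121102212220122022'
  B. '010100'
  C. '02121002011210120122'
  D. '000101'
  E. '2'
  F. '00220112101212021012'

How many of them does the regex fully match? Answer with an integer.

6

A → match
B → match
C → match
D → match
E → match
F → match
Total matched: 6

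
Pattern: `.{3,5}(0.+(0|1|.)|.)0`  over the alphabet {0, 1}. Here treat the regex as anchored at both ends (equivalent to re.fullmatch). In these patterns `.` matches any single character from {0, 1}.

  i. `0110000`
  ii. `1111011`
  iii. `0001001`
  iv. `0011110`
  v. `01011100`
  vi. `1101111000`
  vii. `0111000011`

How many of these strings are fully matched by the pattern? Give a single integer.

2

i → match
ii → no match — must end with `0`
iii → no match — must end with `0`
iv → match
v → no match
vi → no match
vii → no match — must end with `0`
Total matched: 2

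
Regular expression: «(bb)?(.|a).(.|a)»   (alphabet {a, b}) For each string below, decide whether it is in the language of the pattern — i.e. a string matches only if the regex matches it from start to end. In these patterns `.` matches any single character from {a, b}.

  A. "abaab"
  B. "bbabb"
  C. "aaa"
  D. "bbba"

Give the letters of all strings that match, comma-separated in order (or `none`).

A → no match
B → match
C → match
D → no match

B, C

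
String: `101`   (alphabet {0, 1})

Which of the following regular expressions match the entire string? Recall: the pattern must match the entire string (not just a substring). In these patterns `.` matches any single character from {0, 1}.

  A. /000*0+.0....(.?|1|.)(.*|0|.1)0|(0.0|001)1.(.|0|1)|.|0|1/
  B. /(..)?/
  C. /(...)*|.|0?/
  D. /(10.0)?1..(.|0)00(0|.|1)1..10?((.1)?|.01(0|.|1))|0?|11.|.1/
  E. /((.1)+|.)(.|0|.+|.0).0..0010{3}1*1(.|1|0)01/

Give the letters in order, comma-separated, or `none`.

C

A → no match
B → no match
C → match
D → no match
E → no match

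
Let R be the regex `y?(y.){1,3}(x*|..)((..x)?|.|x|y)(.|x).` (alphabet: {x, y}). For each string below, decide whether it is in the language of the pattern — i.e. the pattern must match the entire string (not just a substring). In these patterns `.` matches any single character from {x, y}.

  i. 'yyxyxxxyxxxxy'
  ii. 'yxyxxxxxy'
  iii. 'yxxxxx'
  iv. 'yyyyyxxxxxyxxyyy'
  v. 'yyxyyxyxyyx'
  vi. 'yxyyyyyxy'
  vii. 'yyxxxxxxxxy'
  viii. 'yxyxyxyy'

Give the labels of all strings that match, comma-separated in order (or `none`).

ii, iii, vi, vii, viii

i → no match
ii → match
iii → match
iv → no match
v → no match
vi → match
vii → match
viii → match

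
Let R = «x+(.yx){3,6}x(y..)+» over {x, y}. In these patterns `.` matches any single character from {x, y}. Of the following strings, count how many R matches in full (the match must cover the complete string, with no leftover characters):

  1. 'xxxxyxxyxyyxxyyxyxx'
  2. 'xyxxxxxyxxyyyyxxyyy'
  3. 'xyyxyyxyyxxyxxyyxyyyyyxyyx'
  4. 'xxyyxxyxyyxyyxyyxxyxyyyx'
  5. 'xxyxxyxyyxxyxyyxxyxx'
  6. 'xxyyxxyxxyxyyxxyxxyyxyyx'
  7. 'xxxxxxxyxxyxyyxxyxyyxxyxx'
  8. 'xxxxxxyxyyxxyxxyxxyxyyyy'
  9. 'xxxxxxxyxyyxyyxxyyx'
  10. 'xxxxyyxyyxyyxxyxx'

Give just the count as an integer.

1 → match
2 → no match
3 → match
4 → match
5 → match
6 → match
7 → match
8 → match
9 → match
10 → match
Total matched: 9

9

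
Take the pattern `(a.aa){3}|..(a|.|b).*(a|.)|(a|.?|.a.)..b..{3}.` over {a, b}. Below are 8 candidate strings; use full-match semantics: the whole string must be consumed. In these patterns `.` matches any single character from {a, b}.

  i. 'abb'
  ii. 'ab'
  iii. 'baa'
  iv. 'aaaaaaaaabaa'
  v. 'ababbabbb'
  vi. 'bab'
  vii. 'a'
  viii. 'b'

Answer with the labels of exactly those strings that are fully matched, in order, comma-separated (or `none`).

i → no match
ii → no match
iii → no match
iv → match
v → match
vi → no match
vii → no match
viii → no match

iv, v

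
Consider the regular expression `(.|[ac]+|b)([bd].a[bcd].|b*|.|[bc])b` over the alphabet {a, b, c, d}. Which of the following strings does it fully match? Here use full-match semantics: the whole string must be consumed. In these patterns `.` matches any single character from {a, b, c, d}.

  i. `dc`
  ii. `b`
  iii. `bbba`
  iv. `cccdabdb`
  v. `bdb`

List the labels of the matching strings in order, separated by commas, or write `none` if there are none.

i → no match — must end with `b`
ii → no match
iii → no match — must end with `b`
iv → no match
v → match

v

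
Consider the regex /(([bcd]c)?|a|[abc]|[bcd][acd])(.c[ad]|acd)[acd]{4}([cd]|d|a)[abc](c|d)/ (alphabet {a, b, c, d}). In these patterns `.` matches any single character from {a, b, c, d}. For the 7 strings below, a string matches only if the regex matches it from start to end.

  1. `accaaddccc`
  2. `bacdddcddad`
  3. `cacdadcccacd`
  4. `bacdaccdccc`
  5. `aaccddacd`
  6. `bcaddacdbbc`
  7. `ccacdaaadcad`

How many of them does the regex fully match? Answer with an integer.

3

1 → no match
2 → match
3 → no match
4 → match
5 → no match
6 → no match
7 → match
Total matched: 3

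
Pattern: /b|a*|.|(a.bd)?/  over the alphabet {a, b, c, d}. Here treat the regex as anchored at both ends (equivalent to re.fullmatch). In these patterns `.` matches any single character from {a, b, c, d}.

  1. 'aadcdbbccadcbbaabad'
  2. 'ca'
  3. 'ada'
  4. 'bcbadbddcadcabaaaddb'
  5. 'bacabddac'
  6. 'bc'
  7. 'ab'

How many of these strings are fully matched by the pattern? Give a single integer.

1 → no match
2 → no match
3 → no match
4 → no match
5 → no match
6 → no match
7 → no match
Total matched: 0

0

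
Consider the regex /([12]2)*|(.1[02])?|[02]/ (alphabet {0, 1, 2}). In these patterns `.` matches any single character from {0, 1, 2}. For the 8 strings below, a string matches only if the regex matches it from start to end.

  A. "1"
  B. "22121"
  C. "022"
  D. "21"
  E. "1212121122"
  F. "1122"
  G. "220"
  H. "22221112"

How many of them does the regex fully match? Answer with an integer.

A → no match
B → no match
C → no match
D → no match
E → no match
F → no match
G → no match
H → no match
Total matched: 0

0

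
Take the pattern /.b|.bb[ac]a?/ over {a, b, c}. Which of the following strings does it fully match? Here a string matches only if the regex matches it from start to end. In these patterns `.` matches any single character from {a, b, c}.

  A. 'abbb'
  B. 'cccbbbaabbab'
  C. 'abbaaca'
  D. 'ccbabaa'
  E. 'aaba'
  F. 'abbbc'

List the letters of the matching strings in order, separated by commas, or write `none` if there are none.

none

A → no match
B → no match
C → no match
D → no match
E → no match
F → no match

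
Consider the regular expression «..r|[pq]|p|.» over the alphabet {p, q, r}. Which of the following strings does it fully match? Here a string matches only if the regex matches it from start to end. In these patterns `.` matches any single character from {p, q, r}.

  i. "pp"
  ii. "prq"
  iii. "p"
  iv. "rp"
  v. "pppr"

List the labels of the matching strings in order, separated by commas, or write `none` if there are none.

iii

i → no match
ii → no match
iii → match
iv → no match
v → no match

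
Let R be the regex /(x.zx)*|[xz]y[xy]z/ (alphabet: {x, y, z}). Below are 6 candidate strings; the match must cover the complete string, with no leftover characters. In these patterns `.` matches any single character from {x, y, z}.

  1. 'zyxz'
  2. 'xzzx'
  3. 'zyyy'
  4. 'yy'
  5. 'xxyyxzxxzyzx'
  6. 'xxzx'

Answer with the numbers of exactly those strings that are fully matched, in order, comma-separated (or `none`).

1, 2, 6

1 → match
2 → match
3 → no match
4 → no match
5 → no match
6 → match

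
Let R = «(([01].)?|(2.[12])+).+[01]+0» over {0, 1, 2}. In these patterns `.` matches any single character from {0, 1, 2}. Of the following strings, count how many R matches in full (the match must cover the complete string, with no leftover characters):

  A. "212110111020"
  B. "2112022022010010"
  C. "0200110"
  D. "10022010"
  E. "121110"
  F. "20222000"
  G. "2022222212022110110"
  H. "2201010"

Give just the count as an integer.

7

A → no match
B → match
C → match
D → match
E → match
F → match
G → match
H → match
Total matched: 7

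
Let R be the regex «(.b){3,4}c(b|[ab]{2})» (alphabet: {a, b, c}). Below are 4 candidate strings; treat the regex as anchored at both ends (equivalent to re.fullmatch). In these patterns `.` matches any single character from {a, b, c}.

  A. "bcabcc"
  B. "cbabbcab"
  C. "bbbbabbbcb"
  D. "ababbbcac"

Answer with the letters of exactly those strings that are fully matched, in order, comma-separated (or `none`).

A → no match
B → no match
C → match
D → no match

C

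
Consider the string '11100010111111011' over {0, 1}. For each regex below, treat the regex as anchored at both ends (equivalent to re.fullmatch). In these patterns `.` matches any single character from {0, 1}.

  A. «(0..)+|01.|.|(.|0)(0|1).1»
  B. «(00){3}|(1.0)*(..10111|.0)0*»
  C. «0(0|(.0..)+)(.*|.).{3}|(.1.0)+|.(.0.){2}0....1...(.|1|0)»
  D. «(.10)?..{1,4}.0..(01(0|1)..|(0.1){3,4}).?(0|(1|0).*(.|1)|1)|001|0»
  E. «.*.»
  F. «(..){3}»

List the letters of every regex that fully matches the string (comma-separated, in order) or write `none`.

D, E

A → no match
B → no match
C → no match
D → match
E → match
F → no match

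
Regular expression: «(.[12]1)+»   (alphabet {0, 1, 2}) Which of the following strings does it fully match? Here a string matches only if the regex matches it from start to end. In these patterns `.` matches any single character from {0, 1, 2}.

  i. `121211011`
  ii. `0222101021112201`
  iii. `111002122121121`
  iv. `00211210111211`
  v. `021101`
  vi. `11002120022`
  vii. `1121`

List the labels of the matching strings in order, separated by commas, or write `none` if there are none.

i → match
ii → no match
iii → no match
iv → no match
v → no match
vi → no match — must end with `1`
vii → no match

i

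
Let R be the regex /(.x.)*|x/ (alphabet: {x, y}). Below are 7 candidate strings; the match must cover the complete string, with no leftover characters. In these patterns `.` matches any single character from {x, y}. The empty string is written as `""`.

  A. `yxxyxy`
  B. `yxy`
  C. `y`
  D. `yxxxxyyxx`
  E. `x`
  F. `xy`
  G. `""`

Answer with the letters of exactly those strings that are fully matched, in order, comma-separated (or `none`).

A, B, D, E, G

A → match
B → match
C → no match
D → match
E → match
F → no match
G → match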